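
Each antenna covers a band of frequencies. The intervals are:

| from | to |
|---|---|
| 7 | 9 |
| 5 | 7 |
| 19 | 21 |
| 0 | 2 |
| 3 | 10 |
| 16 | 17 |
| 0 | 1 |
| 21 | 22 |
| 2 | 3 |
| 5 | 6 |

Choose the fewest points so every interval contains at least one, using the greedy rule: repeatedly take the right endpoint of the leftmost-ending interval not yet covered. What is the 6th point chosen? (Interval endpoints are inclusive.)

By right end: [0,1]  [0,2]  [2,3]  [5,6]  [5,7]  [7,9]  [3,10]  [16,17]  [19,21]  [21,22]
[0,1] uncovered → point at 1; [2,3] uncovered → point at 3; [5,6] uncovered → point at 6; [7,9] uncovered → point at 9; [16,17] uncovered → point at 17; [19,21] uncovered → point at 21.
Points: 1, 3, 6, 9, 17, 21 (6 total).

21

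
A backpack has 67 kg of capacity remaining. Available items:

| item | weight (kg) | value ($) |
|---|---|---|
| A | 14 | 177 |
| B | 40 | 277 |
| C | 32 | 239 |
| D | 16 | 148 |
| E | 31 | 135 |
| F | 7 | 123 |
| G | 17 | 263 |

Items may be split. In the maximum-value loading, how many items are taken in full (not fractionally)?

Greedy by value/weight ratio, highest first.
Ratios (sorted): F 17.57, G 15.47, A 12.64, D 9.25, C 7.47, B 6.92, E 4.35
take F (7 @ 123); take G (17 @ 263); take A (14 @ 177); take D (16 @ 148); take 13/32 of C → 97.09. Capacity used 67/67.
4 item(s) taken whole; one partial (take 13/32 of C).

4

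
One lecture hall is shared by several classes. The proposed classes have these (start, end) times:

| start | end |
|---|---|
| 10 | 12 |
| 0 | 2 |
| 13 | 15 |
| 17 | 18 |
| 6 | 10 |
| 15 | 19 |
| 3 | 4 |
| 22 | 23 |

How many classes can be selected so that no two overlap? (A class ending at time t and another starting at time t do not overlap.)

7

Sort by end time and greedily take each interval whose start is ≥ the last chosen end.
By end time: (0,2), (3,4), (6,10), (10,12), (13,15), (17,18), (15,19), (22,23).
Pick (0,2); next start ≥ 2 → (3,4); next start ≥ 4 → (6,10); next start ≥ 10 → (10,12); next start ≥ 12 → (13,15); next start ≥ 15 → (17,18); next start ≥ 18 → (22,23).
Selected 7 classes.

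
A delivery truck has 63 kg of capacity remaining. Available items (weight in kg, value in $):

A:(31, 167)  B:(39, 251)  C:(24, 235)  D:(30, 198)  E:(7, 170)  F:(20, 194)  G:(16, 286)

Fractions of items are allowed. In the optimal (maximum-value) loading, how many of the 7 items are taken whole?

3

Ratios (sorted): E 24.29, G 17.88, C 9.79, F 9.70, D 6.60, B 6.44, A 5.39
take E (7 @ 170); take G (16 @ 286); take C (24 @ 235); take 16/20 of F → 155.20. Capacity used 63/63.
3 item(s) taken whole; one partial (take 16/20 of F).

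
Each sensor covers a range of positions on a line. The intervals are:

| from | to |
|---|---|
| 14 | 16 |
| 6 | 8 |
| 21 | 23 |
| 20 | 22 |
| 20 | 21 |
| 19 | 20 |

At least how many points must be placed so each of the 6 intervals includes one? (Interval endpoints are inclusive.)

Sorted: [6,8] [14,16] [19,20] [20,21] [20,22] [21,23]
{[6,8]} hit by 8; {[14,16]} hit by 16; {[19,20],[20,21],[20,22]} hit by 20; {[21,23]} hit by 23.
Points: 8, 16, 20, 23 (4 total).

4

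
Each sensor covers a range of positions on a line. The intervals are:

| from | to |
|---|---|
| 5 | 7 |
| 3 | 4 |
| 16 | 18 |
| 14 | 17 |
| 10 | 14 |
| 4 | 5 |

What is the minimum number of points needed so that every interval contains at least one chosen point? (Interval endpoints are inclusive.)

4

Sort by right endpoint; whenever an interval is uncovered, place a point at its right end.
Sorted: [3,4] [4,5] [5,7] [10,14] [14,17] [16,18]
{[3,4],[4,5]} hit by 4; {[5,7]} hit by 7; {[10,14],[14,17]} hit by 14; {[16,18]} hit by 18.
Points: 4, 7, 14, 18 (4 total).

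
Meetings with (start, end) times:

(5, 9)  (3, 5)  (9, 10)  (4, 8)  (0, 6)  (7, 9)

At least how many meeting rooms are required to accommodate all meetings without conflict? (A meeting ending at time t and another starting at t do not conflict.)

The answer is the maximum number of intervals overlapping at any instant.
starts: [0, 3, 4, 5, 7, 9]
ends:   [5, 6, 8, 9, 9, 10]
s0→1 s3→2 s4→3  — peak 3.

3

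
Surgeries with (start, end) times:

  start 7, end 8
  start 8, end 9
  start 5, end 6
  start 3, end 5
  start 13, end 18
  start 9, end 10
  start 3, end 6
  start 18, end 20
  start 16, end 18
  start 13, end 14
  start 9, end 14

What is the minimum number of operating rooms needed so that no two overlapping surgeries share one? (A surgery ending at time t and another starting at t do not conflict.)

3

Count concurrent intervals with a sweep; the peak is the room count.
starts: [3, 3, 5, 7, 8, 9, 9, 13, 13, 16, 18]
ends:   [5, 6, 6, 8, 9, 10, 14, 14, 18, 18, 20]
s3→1 s3→2 e5→1 s5→2 e6→1 e6→0 s7→1 e8→0 s8→1 e9→0 s9→1 s9→2 e10→1 s13→2 s13→3  — peak 3.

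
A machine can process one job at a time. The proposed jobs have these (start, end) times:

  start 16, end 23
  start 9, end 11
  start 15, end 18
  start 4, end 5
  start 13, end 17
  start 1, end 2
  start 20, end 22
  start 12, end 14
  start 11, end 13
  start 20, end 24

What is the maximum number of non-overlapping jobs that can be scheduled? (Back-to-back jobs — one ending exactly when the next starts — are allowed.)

Order by finish time; keep every interval that doesn't clash with the previous kept one.
By end time: (1,2), (4,5), (9,11), (11,13), (12,14), (13,17), (15,18), (20,22), (16,23), (20,24).
Pick (1,2); next start ≥ 2 → (4,5); next start ≥ 5 → (9,11); next start ≥ 11 → (11,13); next start ≥ 13 → (13,17); next start ≥ 17 → (20,22).
Selected 6 jobs.

6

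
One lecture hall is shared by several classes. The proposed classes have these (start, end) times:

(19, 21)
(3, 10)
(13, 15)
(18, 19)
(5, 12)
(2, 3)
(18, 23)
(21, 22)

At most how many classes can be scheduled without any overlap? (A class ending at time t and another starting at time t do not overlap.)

Order by finish time; keep every interval that doesn't clash with the previous kept one.
By end time: (2,3), (3,10), (5,12), (13,15), (18,19), (19,21), (21,22), (18,23).
Pick (2,3); next start ≥ 3 → (3,10); next start ≥ 10 → (13,15); next start ≥ 15 → (18,19); next start ≥ 19 → (19,21); next start ≥ 21 → (21,22).
Selected 6 classes.

6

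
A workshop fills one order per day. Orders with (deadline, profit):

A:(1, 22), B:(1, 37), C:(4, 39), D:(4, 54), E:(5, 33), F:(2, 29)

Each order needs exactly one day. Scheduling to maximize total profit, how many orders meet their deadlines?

5

Take jobs in profit order; each goes to the latest open slot no later than its deadline.
By profit: D(d4,54), C(d4,39), B(d1,37), E(d5,33), F(d2,29), A(d1,22)
D→slot 4; C→slot 3; B→slot 1; E→slot 5; F→slot 2; A skipped.
5 of 6 scheduled.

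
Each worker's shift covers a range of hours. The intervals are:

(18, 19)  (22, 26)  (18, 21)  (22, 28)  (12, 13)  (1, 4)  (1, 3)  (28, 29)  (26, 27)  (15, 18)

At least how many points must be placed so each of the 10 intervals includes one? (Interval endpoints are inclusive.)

Sorted: [1,3] [1,4] [12,13] [15,18] [18,19] [18,21] [22,26] [26,27] [22,28] [28,29]
{[1,3],[1,4]} hit by 3; {[12,13]} hit by 13; {[15,18],[18,19],[18,21]} hit by 18; {[22,26],[26,27],[22,28]} hit by 26; {[28,29]} hit by 29.
Points: 3, 13, 18, 26, 29 (5 total).

5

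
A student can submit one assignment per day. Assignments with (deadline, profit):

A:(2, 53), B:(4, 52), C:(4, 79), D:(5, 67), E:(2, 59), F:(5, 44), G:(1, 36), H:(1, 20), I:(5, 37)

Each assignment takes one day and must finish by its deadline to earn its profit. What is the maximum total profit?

Take jobs in profit order; each goes to the latest open slot no later than its deadline.
By profit: C(d4,79), D(d5,67), E(d2,59), A(d2,53), B(d4,52), F(d5,44), I(d5,37), G(d1,36), H(d1,20)
C→slot 4; D→slot 5; E→slot 2; A→slot 1; B→slot 3; F skipped; I skipped; G skipped; H skipped.
Profit = 53 + 59 + 52 + 79 + 67 = 310

310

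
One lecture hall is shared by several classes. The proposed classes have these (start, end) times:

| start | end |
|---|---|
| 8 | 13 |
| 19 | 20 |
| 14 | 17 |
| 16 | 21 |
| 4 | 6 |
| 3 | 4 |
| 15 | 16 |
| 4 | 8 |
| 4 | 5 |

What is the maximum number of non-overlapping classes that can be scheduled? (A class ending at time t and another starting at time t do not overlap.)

Sorted by end: (3,4)  (4,5)  (4,6)  (4,8)  (8,13)  (15,16)  (14,17)  (19,20)  (16,21)
take (3,4); take (4,5); skip (4,8); take (8,13); take (15,16); take (19,20).
Selected 5 classes.

5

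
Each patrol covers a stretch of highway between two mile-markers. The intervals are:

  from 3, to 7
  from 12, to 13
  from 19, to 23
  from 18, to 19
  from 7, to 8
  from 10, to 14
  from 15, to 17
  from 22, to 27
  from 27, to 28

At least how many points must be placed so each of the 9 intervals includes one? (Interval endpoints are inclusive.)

5

By right end: [3,7]  [7,8]  [12,13]  [10,14]  [15,17]  [18,19]  [19,23]  [22,27]  [27,28]
[3,7] uncovered → point at 7; [12,13] uncovered → point at 13; [15,17] uncovered → point at 17; [18,19] uncovered → point at 19; [22,27] uncovered → point at 27.
Points: 7, 13, 17, 19, 27 (5 total).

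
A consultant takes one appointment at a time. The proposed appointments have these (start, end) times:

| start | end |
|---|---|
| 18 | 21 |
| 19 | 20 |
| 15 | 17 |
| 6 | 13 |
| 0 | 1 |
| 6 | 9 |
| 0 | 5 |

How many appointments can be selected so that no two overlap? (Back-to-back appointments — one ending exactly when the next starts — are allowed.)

4

Sorted by end: (0,1)  (0,5)  (6,9)  (6,13)  (15,17)  (19,20)  (18,21)
take (0,1); take (6,9); take (15,17); take (19,20).
Selected 4 appointments.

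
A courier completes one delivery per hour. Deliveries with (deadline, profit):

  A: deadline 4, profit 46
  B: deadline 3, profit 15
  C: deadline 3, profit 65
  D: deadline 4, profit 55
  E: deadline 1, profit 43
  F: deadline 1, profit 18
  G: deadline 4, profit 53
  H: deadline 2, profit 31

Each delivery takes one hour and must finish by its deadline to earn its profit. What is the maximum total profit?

219

Take jobs in profit order; each goes to the latest open slot no later than its deadline.
By profit: C(d3,65), D(d4,55), G(d4,53), A(d4,46), E(d1,43), H(d2,31), F(d1,18), B(d3,15)
C→slot 3; D→slot 4; G→slot 2; A→slot 1; E skipped; H skipped; F skipped; B skipped.
Profit = 46 + 53 + 65 + 55 = 219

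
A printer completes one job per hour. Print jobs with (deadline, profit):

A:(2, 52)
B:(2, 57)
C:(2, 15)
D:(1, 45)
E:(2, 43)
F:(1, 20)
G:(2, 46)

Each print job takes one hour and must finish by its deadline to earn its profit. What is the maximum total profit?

109

By profit: B(d2,57), A(d2,52), G(d2,46), D(d1,45), E(d2,43), F(d1,20), C(d2,15)
B→slot 2; A→slot 1; G skipped; D skipped; E skipped; F skipped; C skipped.
Profit = 52 + 57 = 109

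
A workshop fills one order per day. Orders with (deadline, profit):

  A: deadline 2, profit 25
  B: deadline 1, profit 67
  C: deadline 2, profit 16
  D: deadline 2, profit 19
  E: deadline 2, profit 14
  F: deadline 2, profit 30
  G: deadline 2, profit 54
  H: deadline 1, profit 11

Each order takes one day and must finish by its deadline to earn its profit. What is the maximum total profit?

121

Take jobs in profit order; each goes to the latest open slot no later than its deadline.
By profit: B(d1,67), G(d2,54), F(d2,30), A(d2,25), D(d2,19), C(d2,16), E(d2,14), H(d1,11)
B→slot 1; G→slot 2; F skipped; A skipped; D skipped; C skipped; E skipped; H skipped.
Profit = 67 + 54 = 121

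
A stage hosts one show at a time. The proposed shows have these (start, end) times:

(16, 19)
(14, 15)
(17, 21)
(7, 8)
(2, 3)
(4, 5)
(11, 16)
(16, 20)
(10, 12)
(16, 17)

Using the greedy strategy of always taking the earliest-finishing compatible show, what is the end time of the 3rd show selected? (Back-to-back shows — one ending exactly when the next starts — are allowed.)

8

Greedy by earliest finish: after sorting by end time, pick each interval compatible with the last pick.
By end time: (2,3), (4,5), (7,8), (10,12), (14,15), (11,16), (16,17), (16,19), (16,20), (17,21).
Pick (2,3); next start ≥ 3 → (4,5); next start ≥ 5 → (7,8); next start ≥ 8 → (10,12); next start ≥ 12 → (14,15); next start ≥ 15 → (16,17); next start ≥ 17 → (17,21).
Selected: (2,3) (4,5) (7,8) (10,12) (14,15) (16,17) (17,21)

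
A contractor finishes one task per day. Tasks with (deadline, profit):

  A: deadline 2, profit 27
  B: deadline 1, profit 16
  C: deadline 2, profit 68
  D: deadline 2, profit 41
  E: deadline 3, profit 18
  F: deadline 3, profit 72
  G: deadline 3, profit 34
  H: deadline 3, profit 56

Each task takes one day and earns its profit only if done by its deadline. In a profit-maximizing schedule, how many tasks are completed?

Take jobs in profit order; each goes to the latest open slot no later than its deadline.
By profit: F(d3,72), C(d2,68), H(d3,56), D(d2,41), G(d3,34), A(d2,27), E(d3,18), B(d1,16)
F→slot 3; C→slot 2; H→slot 1; D skipped; G skipped; A skipped; E skipped; B skipped.
3 of 8 scheduled.

3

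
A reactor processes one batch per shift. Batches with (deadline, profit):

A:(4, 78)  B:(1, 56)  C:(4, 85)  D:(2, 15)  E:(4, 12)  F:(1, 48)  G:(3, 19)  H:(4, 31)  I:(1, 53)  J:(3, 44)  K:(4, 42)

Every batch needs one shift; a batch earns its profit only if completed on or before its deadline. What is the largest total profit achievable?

By profit: C(d4,85), A(d4,78), B(d1,56), I(d1,53), F(d1,48), J(d3,44), K(d4,42), H(d4,31), G(d3,19), D(d2,15), E(d4,12)
C→slot 4; A→slot 3; B→slot 1; I skipped; F skipped; J→slot 2; K skipped; H skipped; G skipped; D skipped; E skipped.
Profit = 56 + 44 + 78 + 85 = 263

263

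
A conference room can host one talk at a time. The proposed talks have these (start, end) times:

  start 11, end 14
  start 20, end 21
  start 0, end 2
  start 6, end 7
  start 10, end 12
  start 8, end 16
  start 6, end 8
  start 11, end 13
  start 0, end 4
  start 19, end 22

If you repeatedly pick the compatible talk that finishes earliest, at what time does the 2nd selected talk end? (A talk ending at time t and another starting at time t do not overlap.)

By end time: (0,2), (0,4), (6,7), (6,8), (10,12), (11,13), (11,14), (8,16), (20,21), (19,22).
Pick (0,2); next start ≥ 2 → (6,7); next start ≥ 7 → (10,12); next start ≥ 12 → (20,21).
Selected: (0,2) (6,7) (10,12) (20,21)

7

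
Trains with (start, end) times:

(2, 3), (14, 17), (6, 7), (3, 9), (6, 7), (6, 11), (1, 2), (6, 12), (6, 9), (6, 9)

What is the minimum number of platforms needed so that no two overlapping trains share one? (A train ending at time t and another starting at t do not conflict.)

Count concurrent intervals with a sweep; the peak is the room count.
starts: [1, 2, 3, 6, 6, 6, 6, 6, 6, 14]
ends:   [2, 3, 7, 7, 9, 9, 9, 11, 12, 17]
s1→1 e2→0 s2→1 e3→0 s3→1 s6→2 s6→3 s6→4 s6→5 s6→6 s6→7  — peak 7.

7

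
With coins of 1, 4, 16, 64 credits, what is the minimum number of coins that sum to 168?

6

168 = 2×64 + 2×16 + 2×4
Total coins = 2 + 2 + 2 = 6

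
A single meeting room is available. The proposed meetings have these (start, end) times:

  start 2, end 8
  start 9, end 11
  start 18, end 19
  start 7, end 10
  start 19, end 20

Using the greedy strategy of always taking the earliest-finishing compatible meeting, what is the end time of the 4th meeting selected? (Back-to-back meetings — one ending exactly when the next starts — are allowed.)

20

By end time: (2,8), (7,10), (9,11), (18,19), (19,20).
Pick (2,8); next start ≥ 8 → (9,11); next start ≥ 11 → (18,19); next start ≥ 19 → (19,20).
Selected: (2,8) (9,11) (18,19) (19,20)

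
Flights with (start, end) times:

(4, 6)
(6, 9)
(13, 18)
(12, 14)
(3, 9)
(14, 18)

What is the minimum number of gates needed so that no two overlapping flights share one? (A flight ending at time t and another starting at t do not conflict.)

The answer is the maximum number of intervals overlapping at any instant.
starts: [3, 4, 6, 12, 13, 14]
ends:   [6, 9, 9, 14, 18, 18]
s3→1 s4→2  — peak 2.

2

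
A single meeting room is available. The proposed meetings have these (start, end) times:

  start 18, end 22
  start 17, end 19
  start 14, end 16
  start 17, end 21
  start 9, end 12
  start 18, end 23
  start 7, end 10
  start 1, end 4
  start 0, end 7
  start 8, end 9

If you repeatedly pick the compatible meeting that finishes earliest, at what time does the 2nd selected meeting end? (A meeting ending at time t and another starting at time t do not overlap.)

Greedy by earliest finish: after sorting by end time, pick each interval compatible with the last pick.
Sorted by end: (1,4)  (0,7)  (8,9)  (7,10)  (9,12)  (14,16)  (17,19)  (17,21)  (18,22)  (18,23)
take (1,4); take (8,9); skip (7,10); take (9,12); take (14,16); take (17,19); skip (18,22); skip (18,23).
Selected: (1,4) (8,9) (9,12) (14,16) (17,19)

9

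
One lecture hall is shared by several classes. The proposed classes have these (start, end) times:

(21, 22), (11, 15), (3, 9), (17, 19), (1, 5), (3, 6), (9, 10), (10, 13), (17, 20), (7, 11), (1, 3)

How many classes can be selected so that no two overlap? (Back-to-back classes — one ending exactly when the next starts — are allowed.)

Greedy by earliest finish: after sorting by end time, pick each interval compatible with the last pick.
Sorted by end: (1,3)  (1,5)  (3,6)  (3,9)  (9,10)  (7,11)  (10,13)  (11,15)  (17,19)  (17,20)  (21,22)
take (1,3); take (3,6); skip (3,9); take (9,10); take (10,13); take (17,19); take (21,22).
Selected 6 classes.

6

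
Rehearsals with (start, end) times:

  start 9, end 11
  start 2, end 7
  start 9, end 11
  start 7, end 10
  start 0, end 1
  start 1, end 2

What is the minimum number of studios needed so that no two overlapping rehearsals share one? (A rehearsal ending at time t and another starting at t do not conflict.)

The answer is the maximum number of intervals overlapping at any instant.
Events (time:±→running): 0:+→1 1:-→0 1:+→1 2:-→0 2:+→1 7:-→0 7:+→1 9:+→2 9:+→3 … peak 3.

3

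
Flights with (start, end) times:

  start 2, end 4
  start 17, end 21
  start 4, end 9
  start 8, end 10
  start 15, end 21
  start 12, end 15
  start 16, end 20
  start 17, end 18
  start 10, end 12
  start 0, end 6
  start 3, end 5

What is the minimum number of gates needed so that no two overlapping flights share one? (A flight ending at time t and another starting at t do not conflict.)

4

The answer is the maximum number of intervals overlapping at any instant.
Events (time:±→running): 0:+→1 2:+→2 3:+→3 4:-→2 4:+→3 5:-→2 6:-→1 8:+→2 9:-→1 10:-→0 10:+→1 12:-→0 12:+→1 15:-→0 15:+→1 16:+→2 17:+→3 17:+→4 … peak 4.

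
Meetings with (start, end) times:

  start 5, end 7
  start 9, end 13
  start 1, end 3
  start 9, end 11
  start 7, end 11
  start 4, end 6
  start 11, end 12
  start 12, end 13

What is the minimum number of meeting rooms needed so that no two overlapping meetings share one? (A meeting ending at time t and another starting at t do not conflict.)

Events (time:±→running): 1:+→1 3:-→0 4:+→1 5:+→2 6:-→1 7:-→0 7:+→1 9:+→2 9:+→3 … peak 3.

3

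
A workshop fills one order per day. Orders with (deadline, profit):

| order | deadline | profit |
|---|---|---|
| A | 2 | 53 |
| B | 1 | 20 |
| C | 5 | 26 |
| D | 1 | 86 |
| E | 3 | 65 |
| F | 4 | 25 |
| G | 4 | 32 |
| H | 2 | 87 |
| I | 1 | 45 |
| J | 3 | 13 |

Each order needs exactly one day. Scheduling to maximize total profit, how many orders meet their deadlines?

By profit: H(d2,87), D(d1,86), E(d3,65), A(d2,53), I(d1,45), G(d4,32), C(d5,26), F(d4,25), B(d1,20), J(d3,13)
H→slot 2; D→slot 1; E→slot 3; A skipped; I skipped; G→slot 4; C→slot 5; F skipped; B skipped; J skipped.
5 of 10 scheduled.

5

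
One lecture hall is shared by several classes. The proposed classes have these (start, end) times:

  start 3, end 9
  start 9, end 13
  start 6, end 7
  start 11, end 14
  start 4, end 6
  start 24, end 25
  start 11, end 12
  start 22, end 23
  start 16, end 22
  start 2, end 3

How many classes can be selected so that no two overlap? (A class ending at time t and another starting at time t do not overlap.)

By end time: (2,3), (4,6), (6,7), (3,9), (11,12), (9,13), (11,14), (16,22), (22,23), (24,25).
Pick (2,3); next start ≥ 3 → (4,6); next start ≥ 6 → (6,7); next start ≥ 7 → (11,12); next start ≥ 12 → (16,22); next start ≥ 22 → (22,23); next start ≥ 23 → (24,25).
Selected 7 classes.

7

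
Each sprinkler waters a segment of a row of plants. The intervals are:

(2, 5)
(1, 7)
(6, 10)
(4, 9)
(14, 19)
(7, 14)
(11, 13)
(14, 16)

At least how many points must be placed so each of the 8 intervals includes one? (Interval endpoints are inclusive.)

4

By right end: [2,5]  [1,7]  [4,9]  [6,10]  [11,13]  [7,14]  [14,16]  [14,19]
[2,5] uncovered → point at 5; [6,10] uncovered → point at 10; [11,13] uncovered → point at 13; [14,16] uncovered → point at 16.
Points: 5, 10, 13, 16 (4 total).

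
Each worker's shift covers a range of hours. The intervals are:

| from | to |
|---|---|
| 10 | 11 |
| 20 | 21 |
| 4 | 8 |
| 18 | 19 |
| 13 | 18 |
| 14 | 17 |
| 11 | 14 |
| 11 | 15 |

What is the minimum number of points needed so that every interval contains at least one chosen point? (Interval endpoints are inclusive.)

5

Sort by right endpoint; whenever an interval is uncovered, place a point at its right end.
Sorted: [4,8] [10,11] [11,14] [11,15] [14,17] [13,18] [18,19] [20,21]
{[4,8]} hit by 8; {[10,11],[11,14],[11,15]} hit by 11; {[14,17],[13,18]} hit by 17; {[18,19]} hit by 19; {[20,21]} hit by 21.
Points: 8, 11, 17, 19, 21 (5 total).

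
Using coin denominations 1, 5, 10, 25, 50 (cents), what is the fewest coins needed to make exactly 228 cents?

8

228 − 4×50→28 − 1×25→3 − 3×1→0
Total coins = 4 + 1 + 3 = 8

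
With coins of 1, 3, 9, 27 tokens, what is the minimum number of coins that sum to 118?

6

Use the largest denomination that fits, subtract, and repeat.
118 − 4×27→10 − 1×9→1 − 1×1→0
Total coins = 4 + 1 + 1 = 6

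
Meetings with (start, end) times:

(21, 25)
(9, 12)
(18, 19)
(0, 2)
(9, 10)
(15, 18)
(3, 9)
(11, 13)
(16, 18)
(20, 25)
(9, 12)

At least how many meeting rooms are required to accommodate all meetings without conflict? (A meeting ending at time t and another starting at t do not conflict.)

starts: [0, 3, 9, 9, 9, 11, 15, 16, 18, 20, 21]
ends:   [2, 9, 10, 12, 12, 13, 18, 18, 19, 25, 25]
s0→1 e2→0 s3→1 e9→0 s9→1 s9→2 s9→3  — peak 3.

3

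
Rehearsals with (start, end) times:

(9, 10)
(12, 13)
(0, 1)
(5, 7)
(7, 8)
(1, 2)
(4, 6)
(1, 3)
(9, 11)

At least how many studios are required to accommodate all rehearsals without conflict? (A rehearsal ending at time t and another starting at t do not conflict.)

The answer is the maximum number of intervals overlapping at any instant.
starts: [0, 1, 1, 4, 5, 7, 9, 9, 12]
ends:   [1, 2, 3, 6, 7, 8, 10, 11, 13]
s0→1 e1→0 s1→1 s1→2  — peak 2.

2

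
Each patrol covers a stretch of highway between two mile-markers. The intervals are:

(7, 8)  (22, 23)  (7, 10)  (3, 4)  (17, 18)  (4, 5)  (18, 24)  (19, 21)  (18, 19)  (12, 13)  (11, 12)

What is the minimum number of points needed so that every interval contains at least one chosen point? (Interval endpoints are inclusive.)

By right end: [3,4]  [4,5]  [7,8]  [7,10]  [11,12]  [12,13]  [17,18]  [18,19]  [19,21]  [22,23]  [18,24]
[3,4] uncovered → point at 4; [7,8] uncovered → point at 8; [11,12] uncovered → point at 12; [17,18] uncovered → point at 18; [19,21] uncovered → point at 21; [22,23] uncovered → point at 23.
Points: 4, 8, 12, 18, 21, 23 (6 total).

6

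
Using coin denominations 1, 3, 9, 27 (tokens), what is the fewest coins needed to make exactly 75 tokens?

5

Greedy: take as many of the largest coin as possible, then repeat with the remainder.
75 = 2×27 + 2×9 + 1×3
Total coins = 2 + 2 + 1 = 5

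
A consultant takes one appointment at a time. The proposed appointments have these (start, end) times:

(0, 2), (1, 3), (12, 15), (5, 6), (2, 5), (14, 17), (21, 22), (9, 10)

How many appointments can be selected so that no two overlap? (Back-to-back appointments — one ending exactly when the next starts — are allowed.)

Order by finish time; keep every interval that doesn't clash with the previous kept one.
Sorted by end: (0,2)  (1,3)  (2,5)  (5,6)  (9,10)  (12,15)  (14,17)  (21,22)
take (0,2); skip (1,3); take (2,5); take (5,6); take (9,10); take (12,15); take (21,22).
Selected 6 appointments.

6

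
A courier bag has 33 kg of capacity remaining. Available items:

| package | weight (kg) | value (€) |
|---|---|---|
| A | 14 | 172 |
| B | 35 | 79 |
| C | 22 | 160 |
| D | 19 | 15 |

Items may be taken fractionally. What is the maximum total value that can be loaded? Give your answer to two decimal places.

310.18

Sort by value per unit weight and fill in that order.
Ratios (sorted): A 12.29, C 7.27, B 2.26, D 0.79
take A (14 @ 172); take 19/22 of C → 138.18. Capacity used 33/33.
Total value = 310.18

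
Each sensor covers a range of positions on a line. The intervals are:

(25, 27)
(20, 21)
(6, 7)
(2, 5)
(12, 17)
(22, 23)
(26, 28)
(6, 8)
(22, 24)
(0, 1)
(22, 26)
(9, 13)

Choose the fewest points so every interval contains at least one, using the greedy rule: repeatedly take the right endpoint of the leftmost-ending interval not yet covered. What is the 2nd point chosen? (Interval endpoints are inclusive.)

5

Process intervals by earliest right end; each time one isn't hit yet, stab at its right endpoint.
By right end: [0,1]  [2,5]  [6,7]  [6,8]  [9,13]  [12,17]  [20,21]  [22,23]  [22,24]  [22,26]  [25,27]  [26,28]
[0,1] uncovered → point at 1; [2,5] uncovered → point at 5; [6,7] uncovered → point at 7; [9,13] uncovered → point at 13; [20,21] uncovered → point at 21; [22,23] uncovered → point at 23; [25,27] uncovered → point at 27.
Points: 1, 5, 7, 13, 21, 23, 27 (7 total).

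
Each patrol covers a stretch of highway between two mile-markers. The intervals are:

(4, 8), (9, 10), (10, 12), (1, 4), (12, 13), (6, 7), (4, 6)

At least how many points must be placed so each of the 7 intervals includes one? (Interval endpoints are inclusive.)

4

Sort by right endpoint; whenever an interval is uncovered, place a point at its right end.
By right end: [1,4]  [4,6]  [6,7]  [4,8]  [9,10]  [10,12]  [12,13]
[1,4] uncovered → point at 4; [6,7] uncovered → point at 7; [9,10] uncovered → point at 10; [12,13] uncovered → point at 13.
Points: 4, 7, 10, 13 (4 total).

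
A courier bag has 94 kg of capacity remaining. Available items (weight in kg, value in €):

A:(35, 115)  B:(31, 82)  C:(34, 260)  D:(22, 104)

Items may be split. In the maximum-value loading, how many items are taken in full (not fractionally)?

Ratios (sorted): C 7.65, D 4.73, A 3.29, B 2.65
take C (34 @ 260); take D (22 @ 104); take A (35 @ 115); take 3/31 of B → 7.94. Capacity used 94/94.
3 item(s) taken whole; one partial (take 3/31 of B).

3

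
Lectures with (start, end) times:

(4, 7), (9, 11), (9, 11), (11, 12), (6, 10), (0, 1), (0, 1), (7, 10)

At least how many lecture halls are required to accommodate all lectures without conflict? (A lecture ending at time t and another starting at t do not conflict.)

4

Count concurrent intervals with a sweep; the peak is the room count.
Events (time:±→running): 0:+→1 0:+→2 1:-→1 1:-→0 4:+→1 6:+→2 7:-→1 7:+→2 9:+→3 9:+→4 … peak 4.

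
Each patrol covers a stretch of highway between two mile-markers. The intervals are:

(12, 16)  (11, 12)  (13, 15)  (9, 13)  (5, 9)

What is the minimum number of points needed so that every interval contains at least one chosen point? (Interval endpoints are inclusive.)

Process intervals by earliest right end; each time one isn't hit yet, stab at its right endpoint.
By right end: [5,9]  [11,12]  [9,13]  [13,15]  [12,16]
[5,9] uncovered → point at 9; [11,12] uncovered → point at 12; [13,15] uncovered → point at 15.
Points: 9, 12, 15 (3 total).

3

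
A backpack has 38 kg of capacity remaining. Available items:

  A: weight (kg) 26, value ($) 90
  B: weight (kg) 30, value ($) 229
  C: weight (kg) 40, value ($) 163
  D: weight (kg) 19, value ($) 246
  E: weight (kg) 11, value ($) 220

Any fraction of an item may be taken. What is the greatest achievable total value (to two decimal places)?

Sort by value per unit weight and fill in that order.
Order: E (220/11=20.00) > D (246/19=12.95) > B (229/30=7.63) > C (163/40=4.08) > A (90/26=3.46)
Fill: take E (11 @ 220) → take D (19 @ 246) → take 8/30 of B → 61.07; 38/38 used.
Total value = 527.07

527.07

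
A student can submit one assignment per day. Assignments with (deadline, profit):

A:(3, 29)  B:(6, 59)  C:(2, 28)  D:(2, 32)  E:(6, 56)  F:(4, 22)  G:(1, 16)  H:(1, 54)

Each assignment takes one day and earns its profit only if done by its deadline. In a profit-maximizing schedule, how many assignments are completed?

6

Profit order: B=59 E=56 H=54 D=32 A=29 C=28 F=22 G=16
Assign: B→slot 6, E→slot 5, H→slot 1, D→slot 2, A→slot 3, C skipped, F→slot 4, G skipped.
Slots: [1:H] [2:D] [3:A] [4:F] [5:E] [6:B]
6 of 8 scheduled.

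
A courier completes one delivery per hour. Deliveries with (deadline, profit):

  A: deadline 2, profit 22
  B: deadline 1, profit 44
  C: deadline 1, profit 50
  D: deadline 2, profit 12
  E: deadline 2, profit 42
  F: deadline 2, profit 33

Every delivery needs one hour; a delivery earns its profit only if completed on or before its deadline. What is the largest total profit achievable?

92

Take jobs in profit order; each goes to the latest open slot no later than its deadline.
Profit order: C=50 B=44 E=42 F=33 A=22 D=12
Assign: C→slot 1, B skipped, E→slot 2, F skipped, A skipped, D skipped.
Slots: [1:C] [2:E]
Profit = 50 + 42 = 92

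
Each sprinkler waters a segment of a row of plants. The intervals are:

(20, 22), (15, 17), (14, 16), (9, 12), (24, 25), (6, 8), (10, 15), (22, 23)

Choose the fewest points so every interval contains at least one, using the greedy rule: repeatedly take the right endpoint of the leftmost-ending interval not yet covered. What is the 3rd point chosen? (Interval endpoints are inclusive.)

16

Sort by right endpoint; whenever an interval is uncovered, place a point at its right end.
By right end: [6,8]  [9,12]  [10,15]  [14,16]  [15,17]  [20,22]  [22,23]  [24,25]
[6,8] uncovered → point at 8; [9,12] uncovered → point at 12; [14,16] uncovered → point at 16; [20,22] uncovered → point at 22; [24,25] uncovered → point at 25.
Points: 8, 12, 16, 22, 25 (5 total).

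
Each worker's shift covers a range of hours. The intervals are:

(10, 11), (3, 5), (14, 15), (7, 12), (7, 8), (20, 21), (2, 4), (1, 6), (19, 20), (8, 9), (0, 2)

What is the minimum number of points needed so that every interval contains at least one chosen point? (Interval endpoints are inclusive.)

Sorted: [0,2] [2,4] [3,5] [1,6] [7,8] [8,9] [10,11] [7,12] [14,15] [19,20] [20,21]
{[0,2],[2,4]} hit by 2; {[3,5],[1,6]} hit by 5; {[7,8],[8,9]} hit by 8; {[10,11],[7,12]} hit by 11; {[14,15]} hit by 15; {[19,20],[20,21]} hit by 20.
Points: 2, 5, 8, 11, 15, 20 (6 total).

6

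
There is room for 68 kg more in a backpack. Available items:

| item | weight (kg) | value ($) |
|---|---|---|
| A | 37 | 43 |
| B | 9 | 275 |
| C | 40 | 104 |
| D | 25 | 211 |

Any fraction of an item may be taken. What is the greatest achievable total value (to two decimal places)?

Order: B (275/9=30.56) > D (211/25=8.44) > C (104/40=2.60) > A (43/37=1.16)
Fill: take B (9 @ 275) → take D (25 @ 211) → take 34/40 of C → 88.40; 68/68 used.
Total value = 574.40

574.40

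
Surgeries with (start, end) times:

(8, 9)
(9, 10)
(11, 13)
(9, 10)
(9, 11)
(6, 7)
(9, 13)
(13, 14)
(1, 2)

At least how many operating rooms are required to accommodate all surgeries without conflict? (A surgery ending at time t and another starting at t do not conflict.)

4

starts: [1, 6, 8, 9, 9, 9, 9, 11, 13]
ends:   [2, 7, 9, 10, 10, 11, 13, 13, 14]
s1→1 e2→0 s6→1 e7→0 s8→1 e9→0 s9→1 s9→2 s9→3 s9→4  — peak 4.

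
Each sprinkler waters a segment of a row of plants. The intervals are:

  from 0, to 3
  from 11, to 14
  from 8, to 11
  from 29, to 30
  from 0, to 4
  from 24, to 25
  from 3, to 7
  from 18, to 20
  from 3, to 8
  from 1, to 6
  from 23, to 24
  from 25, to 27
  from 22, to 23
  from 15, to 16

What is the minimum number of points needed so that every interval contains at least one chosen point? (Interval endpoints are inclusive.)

Sort by right endpoint; whenever an interval is uncovered, place a point at its right end.
Sorted: [0,3] [0,4] [1,6] [3,7] [3,8] [8,11] [11,14] [15,16] [18,20] [22,23] [23,24] [24,25] [25,27] [29,30]
{[0,3],[0,4],[1,6],[3,7],[3,8]} hit by 3; {[8,11],[11,14]} hit by 11; {[15,16]} hit by 16; {[18,20]} hit by 20; {[22,23],[23,24]} hit by 23; {[24,25],[25,27]} hit by 25; {[29,30]} hit by 30.
Points: 3, 11, 16, 20, 23, 25, 30 (7 total).

7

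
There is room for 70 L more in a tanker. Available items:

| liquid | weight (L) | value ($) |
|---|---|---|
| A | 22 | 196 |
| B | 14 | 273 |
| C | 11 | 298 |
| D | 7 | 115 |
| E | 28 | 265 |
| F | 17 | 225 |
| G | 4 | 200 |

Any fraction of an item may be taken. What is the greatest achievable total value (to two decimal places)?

1271.89

Sort by value per unit weight and fill in that order.
Order: G (200/4=50.00) > C (298/11=27.09) > B (273/14=19.50) > D (115/7=16.43) > F (225/17=13.24) > E (265/28=9.46) > A (196/22=8.91)
Fill: take G (4 @ 200) → take C (11 @ 298) → take B (14 @ 273) → take D (7 @ 115) → take F (17 @ 225) → take 17/28 of E → 160.89; 70/70 used.
Total value = 1271.89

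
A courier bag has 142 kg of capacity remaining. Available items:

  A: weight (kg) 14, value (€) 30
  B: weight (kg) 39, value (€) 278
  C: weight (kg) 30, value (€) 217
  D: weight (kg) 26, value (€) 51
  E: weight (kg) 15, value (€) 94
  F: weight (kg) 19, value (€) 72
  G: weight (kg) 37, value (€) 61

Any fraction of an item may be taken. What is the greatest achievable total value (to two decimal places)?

Greedy by value/weight ratio, highest first.
Ratios (sorted): C 7.23, B 7.13, E 6.27, F 3.79, A 2.14, D 1.96, G 1.65
take C (30 @ 217); take B (39 @ 278); take E (15 @ 94); take F (19 @ 72); take A (14 @ 30); take 25/26 of D → 49.04. Capacity used 142/142.
Total value = 740.04

740.04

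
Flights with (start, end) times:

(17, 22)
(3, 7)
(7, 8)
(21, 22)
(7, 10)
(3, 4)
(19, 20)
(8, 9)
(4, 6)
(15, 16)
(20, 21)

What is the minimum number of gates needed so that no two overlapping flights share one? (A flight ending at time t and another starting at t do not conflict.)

2

starts: [3, 3, 4, 7, 7, 8, 15, 17, 19, 20, 21]
ends:   [4, 6, 7, 8, 9, 10, 16, 20, 21, 22, 22]
s3→1 s3→2  — peak 2.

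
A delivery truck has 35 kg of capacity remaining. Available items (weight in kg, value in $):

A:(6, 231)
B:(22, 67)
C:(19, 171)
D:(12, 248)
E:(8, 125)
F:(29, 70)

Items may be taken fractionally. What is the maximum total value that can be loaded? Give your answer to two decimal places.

685.00

Greedy by value/weight ratio, highest first.
Ratios (sorted): A 38.50, D 20.67, E 15.62, C 9.00, B 3.05, F 2.41
take A (6 @ 231); take D (12 @ 248); take E (8 @ 125); take 9/19 of C → 81.00. Capacity used 35/35.
Total value = 685.00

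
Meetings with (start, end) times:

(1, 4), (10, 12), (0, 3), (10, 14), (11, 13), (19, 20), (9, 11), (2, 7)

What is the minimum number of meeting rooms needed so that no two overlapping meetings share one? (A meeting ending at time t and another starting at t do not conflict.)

3

starts: [0, 1, 2, 9, 10, 10, 11, 19]
ends:   [3, 4, 7, 11, 12, 13, 14, 20]
s0→1 s1→2 s2→3  — peak 3.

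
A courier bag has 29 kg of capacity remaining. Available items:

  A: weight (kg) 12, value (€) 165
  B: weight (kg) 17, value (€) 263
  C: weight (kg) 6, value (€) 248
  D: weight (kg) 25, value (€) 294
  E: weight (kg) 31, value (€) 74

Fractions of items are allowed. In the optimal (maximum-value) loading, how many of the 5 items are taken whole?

2

Greedy by value/weight ratio, highest first.
Order: C (248/6=41.33) > B (263/17=15.47) > A (165/12=13.75) > D (294/25=11.76) > E (74/31=2.39)
Fill: take C (6 @ 248) → take B (17 @ 263) → take 6/12 of A → 82.50; 29/29 used.
2 item(s) taken whole; one partial (take 6/12 of A).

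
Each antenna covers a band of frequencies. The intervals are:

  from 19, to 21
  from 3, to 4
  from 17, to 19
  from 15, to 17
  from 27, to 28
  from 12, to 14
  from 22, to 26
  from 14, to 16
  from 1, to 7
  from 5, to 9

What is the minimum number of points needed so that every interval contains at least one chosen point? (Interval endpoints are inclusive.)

Sorted: [3,4] [1,7] [5,9] [12,14] [14,16] [15,17] [17,19] [19,21] [22,26] [27,28]
{[3,4],[1,7]} hit by 4; {[5,9]} hit by 9; {[12,14],[14,16]} hit by 14; {[15,17],[17,19]} hit by 17; {[19,21]} hit by 21; {[22,26]} hit by 26; {[27,28]} hit by 28.
Points: 4, 9, 14, 17, 21, 26, 28 (7 total).

7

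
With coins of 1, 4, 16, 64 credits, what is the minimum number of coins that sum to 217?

7

217 − 3×64→25 − 1×16→9 − 2×4→1 − 1×1→0
Total coins = 3 + 1 + 2 + 1 = 7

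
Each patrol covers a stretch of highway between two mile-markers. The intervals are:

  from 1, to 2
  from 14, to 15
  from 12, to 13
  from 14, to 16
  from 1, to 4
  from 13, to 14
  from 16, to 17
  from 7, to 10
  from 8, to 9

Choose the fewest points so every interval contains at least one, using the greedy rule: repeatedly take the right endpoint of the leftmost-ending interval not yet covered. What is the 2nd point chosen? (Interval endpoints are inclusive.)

Sort by right endpoint; whenever an interval is uncovered, place a point at its right end.
By right end: [1,2]  [1,4]  [8,9]  [7,10]  [12,13]  [13,14]  [14,15]  [14,16]  [16,17]
[1,2] uncovered → point at 2; [8,9] uncovered → point at 9; [12,13] uncovered → point at 13; [14,15] uncovered → point at 15; [16,17] uncovered → point at 17.
Points: 2, 9, 13, 15, 17 (5 total).

9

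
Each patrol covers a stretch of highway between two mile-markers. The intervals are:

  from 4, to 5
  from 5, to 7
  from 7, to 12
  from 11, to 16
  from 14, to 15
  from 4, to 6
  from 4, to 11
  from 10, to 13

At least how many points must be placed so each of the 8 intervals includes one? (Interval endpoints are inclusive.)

3

Process intervals by earliest right end; each time one isn't hit yet, stab at its right endpoint.
By right end: [4,5]  [4,6]  [5,7]  [4,11]  [7,12]  [10,13]  [14,15]  [11,16]
[4,5] uncovered → point at 5; [7,12] uncovered → point at 12; [14,15] uncovered → point at 15.
Points: 5, 12, 15 (3 total).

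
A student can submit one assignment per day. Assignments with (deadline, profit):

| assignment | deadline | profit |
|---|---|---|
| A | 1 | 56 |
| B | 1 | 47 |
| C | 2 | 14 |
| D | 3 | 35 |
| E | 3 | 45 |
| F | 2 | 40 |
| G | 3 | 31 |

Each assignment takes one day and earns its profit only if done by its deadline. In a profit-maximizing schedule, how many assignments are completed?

Take jobs in profit order; each goes to the latest open slot no later than its deadline.
By profit: A(d1,56), B(d1,47), E(d3,45), F(d2,40), D(d3,35), G(d3,31), C(d2,14)
A→slot 1; B skipped; E→slot 3; F→slot 2; D skipped; G skipped; C skipped.
3 of 7 scheduled.

3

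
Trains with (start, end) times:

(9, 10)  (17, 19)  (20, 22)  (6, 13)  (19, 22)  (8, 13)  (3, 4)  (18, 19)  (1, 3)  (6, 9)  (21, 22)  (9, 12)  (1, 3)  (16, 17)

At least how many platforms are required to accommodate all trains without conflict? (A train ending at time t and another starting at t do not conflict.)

4

Events (time:±→running): 1:+→1 1:+→2 3:-→1 3:-→0 3:+→1 4:-→0 6:+→1 6:+→2 8:+→3 9:-→2 9:+→3 9:+→4 … peak 4.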